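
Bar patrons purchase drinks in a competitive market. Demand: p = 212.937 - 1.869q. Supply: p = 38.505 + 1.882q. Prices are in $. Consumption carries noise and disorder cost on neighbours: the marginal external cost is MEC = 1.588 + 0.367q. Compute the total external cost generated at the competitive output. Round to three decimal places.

$470.667

Market equilibrium (private): 38.505 + 1.882q = 212.937 - 1.869q → q_m = 46.5028.
Total external cost = ∫₀^{q_m} (1.588 + 0.367q) dq = 1.588×46.5028 + ½×0.367×46.5028² = 470.6671.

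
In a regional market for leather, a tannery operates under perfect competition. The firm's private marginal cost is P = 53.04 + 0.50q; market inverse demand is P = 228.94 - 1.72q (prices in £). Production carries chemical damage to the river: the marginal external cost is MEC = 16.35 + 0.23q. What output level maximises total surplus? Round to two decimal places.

Social marginal cost = private MC + MEC = 69.39 + 0.73q.
Set SMC = demand: 69.39 + 0.73q = 228.94 - 1.72q → q* = 65.1224.

q* = 65.12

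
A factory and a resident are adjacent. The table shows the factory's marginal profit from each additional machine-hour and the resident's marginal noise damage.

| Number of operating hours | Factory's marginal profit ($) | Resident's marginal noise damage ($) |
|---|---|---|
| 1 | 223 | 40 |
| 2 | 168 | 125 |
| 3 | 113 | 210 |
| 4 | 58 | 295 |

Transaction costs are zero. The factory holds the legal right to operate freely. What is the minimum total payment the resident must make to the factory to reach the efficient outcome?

Left alone the factory would choose level 4 (marginal profit stays positive).
Efficient level: k* = 2 (marginal profit ≥ marginal noise damage through 2).
The resident must at least cover the factory's forgone profit from cutting 4→2: 113 + 58 = 171.

$171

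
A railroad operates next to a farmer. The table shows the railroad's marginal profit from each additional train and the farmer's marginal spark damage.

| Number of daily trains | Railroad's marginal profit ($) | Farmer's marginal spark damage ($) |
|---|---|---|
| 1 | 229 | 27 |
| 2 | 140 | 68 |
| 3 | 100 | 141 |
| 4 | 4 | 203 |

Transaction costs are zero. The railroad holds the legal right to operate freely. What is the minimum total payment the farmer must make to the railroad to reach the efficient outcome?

$104

Left alone the railroad would choose level 4 (marginal profit stays positive).
Efficient level: k* = 2 (marginal profit ≥ marginal spark damage through 2).
The farmer must at least cover the railroad's forgone profit from cutting 4→2: 100 + 4 = 104.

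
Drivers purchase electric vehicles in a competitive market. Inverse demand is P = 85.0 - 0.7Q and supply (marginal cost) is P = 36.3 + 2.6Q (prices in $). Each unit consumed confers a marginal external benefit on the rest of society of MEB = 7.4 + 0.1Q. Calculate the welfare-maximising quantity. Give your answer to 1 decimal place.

Q* = 17.5

Social marginal benefit = demand + MEB = 92.4 - 0.6Q.
Set SMB = MC: 92.4 - 0.6Q = 36.3 + 2.6Q → Q* = 17.5313.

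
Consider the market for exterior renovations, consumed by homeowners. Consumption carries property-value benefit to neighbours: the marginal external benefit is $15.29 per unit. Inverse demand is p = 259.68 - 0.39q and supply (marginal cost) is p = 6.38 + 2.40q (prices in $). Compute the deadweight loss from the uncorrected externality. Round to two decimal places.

Market equilibrium (private): 6.38 + 2.40q = 259.68 - 0.39q → q_m = 90.7885.
Social marginal benefit = demand + MEB = 274.97 - 0.39q.
Set SMB = MC: 274.97 - 0.39q = 6.38 + 2.40q → q* = 96.2688.
Between q* and q_m the wedge SMB − MC runs linearly from 0 to MEB(q_m), so the loss is a triangle.
DWL = ½ × 5.4803 × 15.2900 = 41.8969.

DWL = $41.90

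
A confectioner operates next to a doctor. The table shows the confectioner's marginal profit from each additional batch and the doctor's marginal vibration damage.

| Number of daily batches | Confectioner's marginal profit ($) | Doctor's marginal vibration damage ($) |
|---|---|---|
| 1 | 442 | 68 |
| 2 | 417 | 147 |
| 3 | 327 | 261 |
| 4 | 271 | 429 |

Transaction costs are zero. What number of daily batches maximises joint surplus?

Bargaining reaches the level where marginal profit last exceeds marginal vibration damage.
That holds through level 3 (327 ≥ 261) but not at 4 (271 < 429).

3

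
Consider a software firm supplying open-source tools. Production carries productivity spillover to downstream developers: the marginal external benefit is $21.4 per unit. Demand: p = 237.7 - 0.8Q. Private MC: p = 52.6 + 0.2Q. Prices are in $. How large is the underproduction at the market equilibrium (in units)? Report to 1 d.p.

Market equilibrium (private): 52.6 + 0.2Q = 237.7 - 0.8Q → Q_m = 185.1000.
Social marginal cost = private MC − MEB = 31.2 + 0.2Q.
Set SMC = demand: 31.2 + 0.2Q = 237.7 - 0.8Q → Q* = 206.5000.
Gap = |185.1000 − 206.5000| = 21.4000.

21.4 units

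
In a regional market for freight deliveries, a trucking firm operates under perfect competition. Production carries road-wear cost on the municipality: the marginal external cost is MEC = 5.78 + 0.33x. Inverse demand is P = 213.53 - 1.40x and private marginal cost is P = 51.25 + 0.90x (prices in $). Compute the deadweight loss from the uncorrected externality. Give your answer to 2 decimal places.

DWL = $160.59

Market equilibrium (private): 51.25 + 0.90x = 213.53 - 1.40x → x_m = 70.5565.
Social marginal cost = private MC + MEC = 57.03 + 1.23x.
Set SMC = demand: 57.03 + 1.23x = 213.53 - 1.40x → x* = 59.5057.
The loss is the area between SMC and demand from x* to x_m; with linear curves that's a triangle of height MEC(x_m).
DWL = ½ × 11.0508 × 29.0637 = 160.5886.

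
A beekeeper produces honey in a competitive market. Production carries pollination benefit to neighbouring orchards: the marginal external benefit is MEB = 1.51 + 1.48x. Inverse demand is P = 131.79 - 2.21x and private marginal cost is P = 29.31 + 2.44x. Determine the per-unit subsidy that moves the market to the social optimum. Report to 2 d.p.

subsidy = 50.06 per unit

Social marginal cost = private MC − MEB = 27.80 + 0.96x.
Set SMC = demand: 27.80 + 0.96x = 131.79 - 2.21x → x* = 32.8044.
The Pigouvian subsidy equals MEB at x*: 1.51 + 1.48×32.8044 = 50.0605.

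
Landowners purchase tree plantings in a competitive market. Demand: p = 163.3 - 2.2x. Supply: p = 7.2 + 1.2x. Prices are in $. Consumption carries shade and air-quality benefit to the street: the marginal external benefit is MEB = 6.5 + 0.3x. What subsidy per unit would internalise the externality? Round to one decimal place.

subsidy = $22.2 per unit

Social marginal benefit = demand + MEB = 169.8 - 1.9x.
Set SMB = MC: 169.8 - 1.9x = 7.2 + 1.2x → x* = 52.4516.
The Pigouvian subsidy equals MEB at x*: 6.5 + 0.3×52.4516 = 22.2355.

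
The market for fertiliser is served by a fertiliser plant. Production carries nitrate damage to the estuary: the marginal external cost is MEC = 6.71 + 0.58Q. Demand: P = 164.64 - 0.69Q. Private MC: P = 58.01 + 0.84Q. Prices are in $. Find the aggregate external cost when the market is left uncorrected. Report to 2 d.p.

$1876.19

Market equilibrium (private): 58.01 + 0.84Q = 164.64 - 0.69Q → Q_m = 69.6928.
Total external cost = ∫₀^{Q_m} (6.71 + 0.58Q) dQ = 6.71×69.6928 + ½×0.58×69.6928² = 1876.1937.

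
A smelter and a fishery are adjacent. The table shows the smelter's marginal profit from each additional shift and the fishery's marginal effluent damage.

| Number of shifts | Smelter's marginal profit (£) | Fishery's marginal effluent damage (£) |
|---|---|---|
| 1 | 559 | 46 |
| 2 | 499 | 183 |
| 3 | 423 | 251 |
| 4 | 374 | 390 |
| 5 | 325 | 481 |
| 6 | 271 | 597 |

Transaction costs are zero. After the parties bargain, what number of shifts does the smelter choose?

Bargaining reaches the level where marginal profit last exceeds marginal effluent damage.
That holds through level 3 (423 ≥ 251) but not at 4 (374 < 390).

3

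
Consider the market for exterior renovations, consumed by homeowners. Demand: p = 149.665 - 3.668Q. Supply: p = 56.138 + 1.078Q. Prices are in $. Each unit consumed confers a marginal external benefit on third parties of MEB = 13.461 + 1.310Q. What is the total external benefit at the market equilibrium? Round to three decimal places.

Market equilibrium (private): 56.138 + 1.078Q = 149.665 - 3.668Q → Q_m = 19.7065.
Total external benefit = ∫₀^{Q_m} (13.461 + 1.310Q) dQ = 13.461×19.7065 + ½×1.310×19.7065² = 519.6359.

$519.636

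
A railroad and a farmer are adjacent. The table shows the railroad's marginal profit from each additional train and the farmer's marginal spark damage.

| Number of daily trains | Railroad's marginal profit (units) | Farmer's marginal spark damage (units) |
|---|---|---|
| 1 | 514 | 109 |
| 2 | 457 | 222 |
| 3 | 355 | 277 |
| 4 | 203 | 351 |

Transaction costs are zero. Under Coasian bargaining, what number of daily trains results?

Bargaining reaches the level where marginal profit last exceeds marginal spark damage.
That holds through level 3 (355 ≥ 277) but not at 4 (203 < 351).

3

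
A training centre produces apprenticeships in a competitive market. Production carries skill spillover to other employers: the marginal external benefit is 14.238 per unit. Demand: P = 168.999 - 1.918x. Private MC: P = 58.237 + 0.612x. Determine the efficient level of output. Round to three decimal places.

Social marginal cost = private MC − MEB = 43.999 + 0.612x.
Set SMC = demand: 43.999 + 0.612x = 168.999 - 1.918x → x* = 49.4071.

x* = 49.407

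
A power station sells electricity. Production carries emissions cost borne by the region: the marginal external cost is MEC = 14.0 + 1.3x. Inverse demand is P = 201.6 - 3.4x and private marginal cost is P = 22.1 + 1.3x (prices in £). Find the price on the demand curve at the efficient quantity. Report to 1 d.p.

P = £107.8

Social marginal cost = private MC + MEC = 36.1 + 2.6x.
Set SMC = demand: 36.1 + 2.6x = 201.6 - 3.4x → x* = 27.5833.
Consumer price on the demand curve at x*: 201.6 − 3.4×27.5833 = 107.8168.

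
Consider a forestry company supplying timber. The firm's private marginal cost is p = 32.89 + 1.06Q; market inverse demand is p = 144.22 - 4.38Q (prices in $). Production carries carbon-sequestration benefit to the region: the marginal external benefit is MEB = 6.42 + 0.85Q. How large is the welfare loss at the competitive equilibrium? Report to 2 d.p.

Market equilibrium (private): 32.89 + 1.06Q = 144.22 - 4.38Q → Q_m = 20.4651.
Social marginal cost = private MC − MEB = 26.47 + 0.21Q.
Set SMC = demand: 26.47 + 0.21Q = 144.22 - 4.38Q → Q* = 25.6536.
Between Q* and Q_m the wedge demand − SMC runs linearly from 0 to MEB(Q_m), so the loss is a triangle.
DWL = ½ × 5.1885 × 23.8153 = 61.7828.

DWL = $61.78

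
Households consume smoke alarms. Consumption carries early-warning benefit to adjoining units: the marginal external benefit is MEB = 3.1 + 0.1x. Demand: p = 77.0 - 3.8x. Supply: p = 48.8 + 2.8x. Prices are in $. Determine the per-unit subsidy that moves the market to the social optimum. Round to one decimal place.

Social marginal benefit = demand + MEB = 80.1 - 3.7x.
Set SMB = MC: 80.1 - 3.7x = 48.8 + 2.8x → x* = 4.8154.
The Pigouvian subsidy equals MEB at x*: 3.1 + 0.1×4.8154 = 3.5815.

subsidy = $3.6 per unit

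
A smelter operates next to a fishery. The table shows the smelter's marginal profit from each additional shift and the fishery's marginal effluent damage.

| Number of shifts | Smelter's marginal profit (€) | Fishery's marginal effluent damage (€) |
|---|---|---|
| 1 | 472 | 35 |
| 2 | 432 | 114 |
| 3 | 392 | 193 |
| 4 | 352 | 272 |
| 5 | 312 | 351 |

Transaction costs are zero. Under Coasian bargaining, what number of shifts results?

Bargaining reaches the level where marginal profit last exceeds marginal effluent damage.
That holds through level 4 (352 ≥ 272) but not at 5 (312 < 351).

4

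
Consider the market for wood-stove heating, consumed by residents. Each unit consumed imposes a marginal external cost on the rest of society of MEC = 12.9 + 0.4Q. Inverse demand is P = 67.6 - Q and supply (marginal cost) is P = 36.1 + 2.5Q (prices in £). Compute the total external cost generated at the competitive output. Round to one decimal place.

£132.3

Market equilibrium (private): 36.1 + 2.5Q = 67.6 - Q → Q_m = 9.0000.
Total external cost = ∫₀^{Q_m} (12.9 + 0.4Q) dQ = 12.9×9.0000 + ½×0.4×9.0000² = 132.3000.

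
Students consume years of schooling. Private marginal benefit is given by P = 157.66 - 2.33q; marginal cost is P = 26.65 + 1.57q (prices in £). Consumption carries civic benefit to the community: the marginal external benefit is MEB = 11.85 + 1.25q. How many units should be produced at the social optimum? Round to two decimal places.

q* = 53.91

Social marginal benefit = demand + MEB = 169.51 - 1.08q.
Set SMB = MC: 169.51 - 1.08q = 26.65 + 1.57q → q* = 53.9094.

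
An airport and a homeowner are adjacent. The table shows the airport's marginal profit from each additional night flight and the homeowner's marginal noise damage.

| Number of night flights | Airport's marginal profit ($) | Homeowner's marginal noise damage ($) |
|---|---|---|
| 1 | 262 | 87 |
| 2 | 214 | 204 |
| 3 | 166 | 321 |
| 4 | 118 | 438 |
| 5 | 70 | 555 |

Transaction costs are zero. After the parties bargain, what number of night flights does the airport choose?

Bargaining reaches the level where marginal profit last exceeds marginal noise damage.
That holds through level 2 (214 ≥ 204) but not at 3 (166 < 321).

2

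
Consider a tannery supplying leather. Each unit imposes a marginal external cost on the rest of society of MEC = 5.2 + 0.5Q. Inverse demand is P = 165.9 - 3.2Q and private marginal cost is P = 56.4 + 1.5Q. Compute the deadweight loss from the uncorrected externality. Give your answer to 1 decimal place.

DWL = 27.3

Market equilibrium (private): 56.4 + 1.5Q = 165.9 - 3.2Q → Q_m = 23.2979.
Social marginal cost = private MC + MEC = 61.6 + 2.0Q.
Set SMC = demand: 61.6 + 2.0Q = 165.9 - 3.2Q → Q* = 20.0577.
The welfare-loss triangle has base |Q_m − Q*| and height MEC(Q_m) (the vertical gap between SMC and demand is zero at Q* and MEC at Q_m).
DWL = ½ × 3.2402 × 16.8489 = 27.2969.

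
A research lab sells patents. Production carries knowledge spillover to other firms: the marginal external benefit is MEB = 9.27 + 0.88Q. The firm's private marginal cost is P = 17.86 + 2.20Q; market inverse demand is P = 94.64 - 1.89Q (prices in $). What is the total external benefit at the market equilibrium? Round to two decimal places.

$329.08

Market equilibrium (private): 17.86 + 2.20Q = 94.64 - 1.89Q → Q_m = 18.7726.
Total external benefit = ∫₀^{Q_m} (9.27 + 0.88Q) dQ = 9.27×18.7726 + ½×0.88×18.7726² = 329.0826.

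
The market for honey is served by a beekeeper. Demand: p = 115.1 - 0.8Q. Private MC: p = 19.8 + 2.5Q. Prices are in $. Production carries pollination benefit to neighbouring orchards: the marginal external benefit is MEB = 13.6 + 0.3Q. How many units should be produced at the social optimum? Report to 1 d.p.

Social marginal cost = private MC − MEB = 6.2 + 2.2Q.
Set SMC = demand: 6.2 + 2.2Q = 115.1 - 0.8Q → Q* = 36.3000.

Q* = 36.3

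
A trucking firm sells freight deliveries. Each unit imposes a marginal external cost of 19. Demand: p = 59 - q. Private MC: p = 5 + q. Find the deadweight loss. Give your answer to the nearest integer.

DWL = 90

Market equilibrium (private): 5 + q = 59 - q → q_m = 27.0000.
Social marginal cost = private MC + MEC = 24 + q.
Set SMC = demand: 24 + q = 59 - q → q* = 17.5000.
The welfare-loss triangle has base |q_m − q*| and height MEC(q_m) (the vertical gap between SMC and demand is zero at q* and MEC at q_m).
DWL = ½ × 9.5000 × 19.0000 = 90.2500.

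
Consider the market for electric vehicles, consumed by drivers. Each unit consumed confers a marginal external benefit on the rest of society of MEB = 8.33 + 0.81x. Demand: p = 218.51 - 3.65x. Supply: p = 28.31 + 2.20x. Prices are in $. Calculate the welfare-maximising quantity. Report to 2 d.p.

x* = 39.39

Social marginal benefit = demand + MEB = 226.84 - 2.84x.
Set SMB = MC: 226.84 - 2.84x = 28.31 + 2.20x → x* = 39.3909.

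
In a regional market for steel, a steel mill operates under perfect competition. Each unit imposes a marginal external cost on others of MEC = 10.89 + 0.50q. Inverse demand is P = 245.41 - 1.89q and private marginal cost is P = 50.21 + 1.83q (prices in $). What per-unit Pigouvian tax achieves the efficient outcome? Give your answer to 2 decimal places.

Social marginal cost = private MC + MEC = 61.10 + 2.33q.
Set SMC = demand: 61.10 + 2.33q = 245.41 - 1.89q → q* = 43.6754.
The Pigouvian tax equals MEC at q*: 10.89 + 0.50×43.6754 = 32.7277.

tax = $32.73 per unit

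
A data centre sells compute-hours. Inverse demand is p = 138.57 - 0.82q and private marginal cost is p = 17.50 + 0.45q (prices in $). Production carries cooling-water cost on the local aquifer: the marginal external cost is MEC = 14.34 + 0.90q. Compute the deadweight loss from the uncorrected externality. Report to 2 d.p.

Market equilibrium (private): 17.50 + 0.45q = 138.57 - 0.82q → q_m = 95.3307.
Social marginal cost = private MC + MEC = 31.84 + 1.35q.
Set SMC = demand: 31.84 + 1.35q = 138.57 - 0.82q → q* = 49.1843.
Between q* and q_m the wedge SMC − demand runs linearly from 0 to MEC(q_m), so the loss is a triangle.
DWL = ½ × 46.1464 × 100.1376 = 2310.4949.

DWL = $2310.49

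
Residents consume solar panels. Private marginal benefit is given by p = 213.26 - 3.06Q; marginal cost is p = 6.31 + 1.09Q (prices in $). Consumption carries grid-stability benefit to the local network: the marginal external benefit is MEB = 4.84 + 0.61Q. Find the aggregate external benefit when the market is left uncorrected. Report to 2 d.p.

Market equilibrium (private): 6.31 + 1.09Q = 213.26 - 3.06Q → Q_m = 49.8675.
Total external benefit = ∫₀^{Q_m} (4.84 + 0.61Q) dQ = 4.84×49.8675 + ½×0.61×49.8675² = 999.8228.

$999.82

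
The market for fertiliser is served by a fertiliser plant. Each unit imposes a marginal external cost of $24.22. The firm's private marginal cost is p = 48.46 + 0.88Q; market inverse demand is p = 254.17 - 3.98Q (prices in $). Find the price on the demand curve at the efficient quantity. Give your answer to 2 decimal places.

P = $105.54

Social marginal cost = private MC + MEC = 72.68 + 0.88Q.
Set SMC = demand: 72.68 + 0.88Q = 254.17 - 3.98Q → Q* = 37.3436.
Consumer price on the demand curve at Q*: 254.17 − 3.98×37.3436 = 105.5425.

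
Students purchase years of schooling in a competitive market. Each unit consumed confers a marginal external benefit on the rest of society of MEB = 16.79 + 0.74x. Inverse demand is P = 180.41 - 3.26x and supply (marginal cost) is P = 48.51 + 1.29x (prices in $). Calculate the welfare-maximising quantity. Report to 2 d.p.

Social marginal benefit = demand + MEB = 197.20 - 2.52x.
Set SMB = MC: 197.20 - 2.52x = 48.51 + 1.29x → x* = 39.0262.

x* = 39.03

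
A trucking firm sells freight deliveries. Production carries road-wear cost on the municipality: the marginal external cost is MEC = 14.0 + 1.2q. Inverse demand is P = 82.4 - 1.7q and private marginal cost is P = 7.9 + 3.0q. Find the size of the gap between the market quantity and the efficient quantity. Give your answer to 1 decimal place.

Market equilibrium (private): 7.9 + 3.0q = 82.4 - 1.7q → q_m = 15.8511.
Social marginal cost = private MC + MEC = 21.9 + 4.2q.
Set SMC = demand: 21.9 + 4.2q = 82.4 - 1.7q → q* = 10.2542.
Gap = |15.8511 − 10.2542| = 5.5969.

5.6 units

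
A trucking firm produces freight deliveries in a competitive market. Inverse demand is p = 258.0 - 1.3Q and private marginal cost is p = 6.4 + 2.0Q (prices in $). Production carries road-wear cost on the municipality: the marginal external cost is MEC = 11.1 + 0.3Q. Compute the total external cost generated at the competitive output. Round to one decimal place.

Market equilibrium (private): 6.4 + 2.0Q = 258.0 - 1.3Q → Q_m = 76.2424.
Total external cost = ∫₀^{Q_m} (11.1 + 0.3Q) dQ = 11.1×76.2424 + ½×0.3×76.2424² = 1718.2262.

$1718.2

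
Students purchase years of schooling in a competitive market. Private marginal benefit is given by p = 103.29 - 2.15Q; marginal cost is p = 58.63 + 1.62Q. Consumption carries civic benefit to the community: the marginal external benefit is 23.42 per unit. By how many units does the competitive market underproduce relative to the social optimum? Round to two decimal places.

6.21 units

Market equilibrium (private): 58.63 + 1.62Q = 103.29 - 2.15Q → Q_m = 11.8462.
Social marginal benefit = demand + MEB = 126.71 - 2.15Q.
Set SMB = MC: 126.71 - 2.15Q = 58.63 + 1.62Q → Q* = 18.0584.
Gap = |11.8462 − 18.0584| = 6.2122.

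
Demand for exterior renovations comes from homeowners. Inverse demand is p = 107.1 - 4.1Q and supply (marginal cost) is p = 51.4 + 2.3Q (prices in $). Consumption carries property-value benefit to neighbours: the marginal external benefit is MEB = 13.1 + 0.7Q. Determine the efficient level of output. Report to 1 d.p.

Q* = 12.1

Social marginal benefit = demand + MEB = 120.2 - 3.4Q.
Set SMB = MC: 120.2 - 3.4Q = 51.4 + 2.3Q → Q* = 12.0702.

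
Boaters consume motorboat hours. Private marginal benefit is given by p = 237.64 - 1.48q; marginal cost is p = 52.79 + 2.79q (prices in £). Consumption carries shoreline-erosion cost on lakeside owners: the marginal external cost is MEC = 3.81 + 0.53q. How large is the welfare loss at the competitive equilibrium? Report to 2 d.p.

DWL = £74.56

Market equilibrium (private): 52.79 + 2.79q = 237.64 - 1.48q → q_m = 43.2904.
Social marginal benefit = demand − MEC = 233.83 - 2.01q.
Set SMB = MC: 233.83 - 2.01q = 52.79 + 2.79q → q* = 37.7167.
The loss is the area between SMB and MC from q* to q_m; with linear curves that's a triangle of height MEC(q_m).
DWL = ½ × 5.5737 × 26.7539 = 74.5591.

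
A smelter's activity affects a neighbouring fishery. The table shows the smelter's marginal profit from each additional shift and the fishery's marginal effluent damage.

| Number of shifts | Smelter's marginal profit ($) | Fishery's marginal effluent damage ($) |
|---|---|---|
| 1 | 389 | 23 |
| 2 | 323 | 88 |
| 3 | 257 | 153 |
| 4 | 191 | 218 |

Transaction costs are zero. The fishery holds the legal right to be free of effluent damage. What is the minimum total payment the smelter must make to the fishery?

$264

Efficient level: marginal profit ≥ marginal effluent damage through level 3, so k* = 3.
With the fishery holding the right, the smelter must at least compensate total damage at k*: 23 + 88 + 153 = 264.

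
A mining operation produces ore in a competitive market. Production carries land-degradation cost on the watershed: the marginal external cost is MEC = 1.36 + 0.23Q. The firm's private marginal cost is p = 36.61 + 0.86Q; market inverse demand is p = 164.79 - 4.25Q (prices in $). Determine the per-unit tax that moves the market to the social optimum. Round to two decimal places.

tax = $6.82 per unit

Social marginal cost = private MC + MEC = 37.97 + 1.09Q.
Set SMC = demand: 37.97 + 1.09Q = 164.79 - 4.25Q → Q* = 23.7491.
The Pigouvian tax equals MEC at Q*: 1.36 + 0.23×23.7491 = 6.8223.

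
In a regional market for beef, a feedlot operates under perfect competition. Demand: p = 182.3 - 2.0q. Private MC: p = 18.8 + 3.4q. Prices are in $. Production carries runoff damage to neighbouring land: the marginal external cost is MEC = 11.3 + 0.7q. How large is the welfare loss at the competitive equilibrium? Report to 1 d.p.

Market equilibrium (private): 18.8 + 3.4q = 182.3 - 2.0q → q_m = 30.2778.
Social marginal cost = private MC + MEC = 30.1 + 4.1q.
Set SMC = demand: 30.1 + 4.1q = 182.3 - 2.0q → q* = 24.9508.
Height of the DWL triangle at q_m is SMC(q_m) − demand(q_m) = MEC(q_m) = 32.4944.
DWL = ½ × 5.3270 × 32.4944 = 86.5488.

DWL = $86.5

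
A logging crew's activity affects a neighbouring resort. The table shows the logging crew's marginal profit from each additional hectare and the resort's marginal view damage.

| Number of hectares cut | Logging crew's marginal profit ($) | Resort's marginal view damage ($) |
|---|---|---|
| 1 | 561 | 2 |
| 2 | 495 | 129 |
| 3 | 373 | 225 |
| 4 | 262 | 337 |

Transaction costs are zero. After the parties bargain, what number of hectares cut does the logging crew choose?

3

Bargaining reaches the level where marginal profit last exceeds marginal view damage.
That holds through level 3 (373 ≥ 225) but not at 4 (262 < 337).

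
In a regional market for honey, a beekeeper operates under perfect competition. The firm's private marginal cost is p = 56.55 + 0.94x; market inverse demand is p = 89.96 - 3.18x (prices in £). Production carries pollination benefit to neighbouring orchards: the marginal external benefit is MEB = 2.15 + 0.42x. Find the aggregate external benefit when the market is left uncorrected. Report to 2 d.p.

Market equilibrium (private): 56.55 + 0.94x = 89.96 - 3.18x → x_m = 8.1092.
Total external benefit = ∫₀^{x_m} (2.15 + 0.42x) dx = 2.15×8.1092 + ½×0.42×8.1092² = 31.2442.

£31.24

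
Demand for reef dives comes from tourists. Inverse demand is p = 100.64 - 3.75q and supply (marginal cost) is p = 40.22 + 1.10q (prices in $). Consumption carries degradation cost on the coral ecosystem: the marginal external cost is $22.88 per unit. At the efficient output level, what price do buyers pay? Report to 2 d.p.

P = $71.61

Social marginal benefit = demand − MEC = 77.76 - 3.75q.
Set SMB = MC: 77.76 - 3.75q = 40.22 + 1.10q → q* = 7.7402.
Consumer price on the demand curve at q*: 100.64 − 3.75×7.7402 = 71.6143.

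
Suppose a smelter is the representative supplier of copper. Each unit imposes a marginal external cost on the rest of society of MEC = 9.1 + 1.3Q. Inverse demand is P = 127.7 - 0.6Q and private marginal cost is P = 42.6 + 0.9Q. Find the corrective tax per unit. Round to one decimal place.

Social marginal cost = private MC + MEC = 51.7 + 2.2Q.
Set SMC = demand: 51.7 + 2.2Q = 127.7 - 0.6Q → Q* = 27.1429.
The Pigouvian tax equals MEC at Q*: 9.1 + 1.3×27.1429 = 44.3858.

tax = 44.4 per unit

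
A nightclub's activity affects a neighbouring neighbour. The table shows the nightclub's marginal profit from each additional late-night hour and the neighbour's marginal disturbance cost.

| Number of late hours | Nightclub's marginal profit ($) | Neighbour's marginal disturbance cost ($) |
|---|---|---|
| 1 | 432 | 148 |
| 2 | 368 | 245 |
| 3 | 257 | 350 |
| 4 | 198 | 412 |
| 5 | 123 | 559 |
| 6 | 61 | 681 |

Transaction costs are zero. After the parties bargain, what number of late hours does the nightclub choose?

Bargaining reaches the level where marginal profit last exceeds marginal disturbance cost.
That holds through level 2 (368 ≥ 245) but not at 3 (257 < 350).

2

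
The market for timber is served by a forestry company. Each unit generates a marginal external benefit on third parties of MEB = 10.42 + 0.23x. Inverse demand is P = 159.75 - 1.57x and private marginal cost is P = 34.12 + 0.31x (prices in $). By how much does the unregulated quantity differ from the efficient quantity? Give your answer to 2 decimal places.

Market equilibrium (private): 34.12 + 0.31x = 159.75 - 1.57x → x_m = 66.8245.
Social marginal cost = private MC − MEB = 23.70 + 0.08x.
Set SMC = demand: 23.70 + 0.08x = 159.75 - 1.57x → x* = 82.4545.
Gap = |66.8245 − 82.4545| = 15.6300.

15.63 units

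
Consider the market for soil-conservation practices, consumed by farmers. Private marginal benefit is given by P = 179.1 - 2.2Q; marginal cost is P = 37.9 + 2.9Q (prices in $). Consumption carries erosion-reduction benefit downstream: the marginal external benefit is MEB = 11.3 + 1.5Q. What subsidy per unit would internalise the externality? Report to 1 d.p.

Social marginal benefit = demand + MEB = 190.4 - 0.7Q.
Set SMB = MC: 190.4 - 0.7Q = 37.9 + 2.9Q → Q* = 42.3611.
The Pigouvian subsidy equals MEB at Q*: 11.3 + 1.5×42.3611 = 74.8417.

subsidy = $74.8 per unit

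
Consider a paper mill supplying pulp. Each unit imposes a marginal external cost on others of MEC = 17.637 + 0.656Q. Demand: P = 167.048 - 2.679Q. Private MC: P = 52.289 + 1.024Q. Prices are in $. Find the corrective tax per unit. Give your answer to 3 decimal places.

Social marginal cost = private MC + MEC = 69.926 + 1.680Q.
Set SMC = demand: 69.926 + 1.680Q = 167.048 - 2.679Q → Q* = 22.2808.
The Pigouvian tax equals MEC at Q*: 17.637 + 0.656×22.2808 = 32.2532.

tax = $32.253 per unit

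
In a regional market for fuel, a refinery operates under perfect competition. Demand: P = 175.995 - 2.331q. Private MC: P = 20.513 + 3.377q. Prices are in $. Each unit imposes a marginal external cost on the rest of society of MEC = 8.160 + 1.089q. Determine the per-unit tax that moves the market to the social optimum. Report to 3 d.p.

Social marginal cost = private MC + MEC = 28.673 + 4.466q.
Set SMC = demand: 28.673 + 4.466q = 175.995 - 2.331q → q* = 21.6746.
The Pigouvian tax equals MEC at q*: 8.160 + 1.089×21.6746 = 31.7636.

tax = $31.764 per unit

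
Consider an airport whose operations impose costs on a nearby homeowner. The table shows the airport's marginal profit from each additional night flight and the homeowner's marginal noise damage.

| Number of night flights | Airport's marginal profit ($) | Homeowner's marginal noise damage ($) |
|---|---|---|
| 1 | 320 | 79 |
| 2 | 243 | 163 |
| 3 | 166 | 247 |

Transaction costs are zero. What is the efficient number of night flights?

2

Bargaining reaches the level where marginal profit last exceeds marginal noise damage.
That holds through level 2 (243 ≥ 163) but not at 3 (166 < 247).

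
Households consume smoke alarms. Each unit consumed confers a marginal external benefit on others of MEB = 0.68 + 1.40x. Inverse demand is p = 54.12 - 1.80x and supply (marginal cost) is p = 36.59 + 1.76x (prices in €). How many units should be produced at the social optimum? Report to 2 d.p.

x* = 8.43

Social marginal benefit = demand + MEB = 54.80 - 0.40x.
Set SMB = MC: 54.80 - 0.40x = 36.59 + 1.76x → x* = 8.4306.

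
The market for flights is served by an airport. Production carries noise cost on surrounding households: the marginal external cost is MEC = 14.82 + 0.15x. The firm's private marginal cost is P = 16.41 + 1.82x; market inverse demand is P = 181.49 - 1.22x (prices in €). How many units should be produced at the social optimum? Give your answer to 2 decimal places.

x* = 47.10

Social marginal cost = private MC + MEC = 31.23 + 1.97x.
Set SMC = demand: 31.23 + 1.97x = 181.49 - 1.22x → x* = 47.1034.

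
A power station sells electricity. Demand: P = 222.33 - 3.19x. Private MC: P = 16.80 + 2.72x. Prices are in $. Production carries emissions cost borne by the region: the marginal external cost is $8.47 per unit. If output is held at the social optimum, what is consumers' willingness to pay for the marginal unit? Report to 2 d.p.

P = $115.96

Social marginal cost = private MC + MEC = 25.27 + 2.72x.
Set SMC = demand: 25.27 + 2.72x = 222.33 - 3.19x → x* = 33.3435.
Consumer price on the demand curve at x*: 222.33 − 3.19×33.3435 = 115.9642.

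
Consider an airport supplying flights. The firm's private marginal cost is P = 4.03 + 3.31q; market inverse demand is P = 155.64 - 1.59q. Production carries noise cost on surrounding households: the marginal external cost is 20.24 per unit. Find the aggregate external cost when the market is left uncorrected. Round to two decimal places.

Market equilibrium (private): 4.03 + 3.31q = 155.64 - 1.59q → q_m = 30.9408.
Total external cost = MEC × q_m = 20.24 × 30.9408 = 626.2418.

626.24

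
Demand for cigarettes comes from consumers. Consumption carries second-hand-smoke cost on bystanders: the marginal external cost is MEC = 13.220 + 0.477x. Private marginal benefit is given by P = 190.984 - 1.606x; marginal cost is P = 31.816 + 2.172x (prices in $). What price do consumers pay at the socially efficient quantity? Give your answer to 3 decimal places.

P = $135.898

Social marginal benefit = demand − MEC = 177.764 - 2.083x.
Set SMB = MC: 177.764 - 2.083x = 31.816 + 2.172x → x* = 34.3004.
Consumer price on the demand curve at x*: 190.984 − 1.606×34.3004 = 135.8976.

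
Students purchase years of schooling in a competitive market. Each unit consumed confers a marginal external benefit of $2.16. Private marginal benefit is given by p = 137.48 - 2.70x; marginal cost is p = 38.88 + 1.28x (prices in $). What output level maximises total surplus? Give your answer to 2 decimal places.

x* = 25.32

Social marginal benefit = demand + MEB = 139.64 - 2.70x.
Set SMB = MC: 139.64 - 2.70x = 38.88 + 1.28x → x* = 25.3166.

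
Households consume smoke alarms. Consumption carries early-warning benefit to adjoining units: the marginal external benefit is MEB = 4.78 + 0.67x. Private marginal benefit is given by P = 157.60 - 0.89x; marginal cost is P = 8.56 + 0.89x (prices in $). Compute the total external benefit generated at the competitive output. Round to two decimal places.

Market equilibrium (private): 8.56 + 0.89x = 157.60 - 0.89x → x_m = 83.7303.
Total external benefit = ∫₀^{x_m} (4.78 + 0.67x) dx = 4.78×83.7303 + ½×0.67×83.7303² = 2748.8365.

$2748.84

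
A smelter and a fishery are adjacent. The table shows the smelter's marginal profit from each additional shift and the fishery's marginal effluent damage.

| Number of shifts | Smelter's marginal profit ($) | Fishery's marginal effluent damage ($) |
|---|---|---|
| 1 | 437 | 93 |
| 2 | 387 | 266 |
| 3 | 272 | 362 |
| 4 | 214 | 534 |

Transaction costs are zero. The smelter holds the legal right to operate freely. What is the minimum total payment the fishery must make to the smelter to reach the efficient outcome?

$486

Left alone the smelter would choose level 4 (marginal profit stays positive).
Efficient level: k* = 2 (marginal profit ≥ marginal effluent damage through 2).
The fishery must at least cover the smelter's forgone profit from cutting 4→2: 272 + 214 = 486.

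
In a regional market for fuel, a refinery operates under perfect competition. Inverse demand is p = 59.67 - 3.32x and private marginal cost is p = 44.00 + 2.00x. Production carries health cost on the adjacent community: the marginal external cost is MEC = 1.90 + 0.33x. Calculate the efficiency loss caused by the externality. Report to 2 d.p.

DWL = 0.73

Market equilibrium (private): 44.00 + 2.00x = 59.67 - 3.32x → x_m = 2.9455.
Social marginal cost = private MC + MEC = 45.90 + 2.33x.
Set SMC = demand: 45.90 + 2.33x = 59.67 - 3.32x → x* = 2.4372.
The loss is the area between SMC and demand from x* to x_m; with linear curves that's a triangle of height MEC(x_m).
DWL = ½ × 0.5083 × 2.8720 = 0.7299.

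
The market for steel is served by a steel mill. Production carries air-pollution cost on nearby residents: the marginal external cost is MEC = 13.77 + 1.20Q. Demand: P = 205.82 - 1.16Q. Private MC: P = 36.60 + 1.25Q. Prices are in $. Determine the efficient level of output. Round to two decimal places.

Social marginal cost = private MC + MEC = 50.37 + 2.45Q.
Set SMC = demand: 50.37 + 2.45Q = 205.82 - 1.16Q → Q* = 43.0609.

Q* = 43.06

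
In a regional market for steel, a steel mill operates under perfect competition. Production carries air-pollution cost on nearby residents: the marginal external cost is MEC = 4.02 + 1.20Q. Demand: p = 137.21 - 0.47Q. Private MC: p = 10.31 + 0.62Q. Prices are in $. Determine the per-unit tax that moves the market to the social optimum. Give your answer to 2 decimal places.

tax = $68.41 per unit

Social marginal cost = private MC + MEC = 14.33 + 1.82Q.
Set SMC = demand: 14.33 + 1.82Q = 137.21 - 0.47Q → Q* = 53.6594.
The Pigouvian tax equals MEC at Q*: 4.02 + 1.20×53.6594 = 68.4113.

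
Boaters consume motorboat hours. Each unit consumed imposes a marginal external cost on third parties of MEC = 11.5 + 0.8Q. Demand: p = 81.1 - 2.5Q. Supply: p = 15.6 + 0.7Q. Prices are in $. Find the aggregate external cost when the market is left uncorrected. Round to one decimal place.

$403.0

Market equilibrium (private): 15.6 + 0.7Q = 81.1 - 2.5Q → Q_m = 20.4688.
Total external cost = ∫₀^{Q_m} (11.5 + 0.8Q) dQ = 11.5×20.4688 + ½×0.8×20.4688² = 402.9799.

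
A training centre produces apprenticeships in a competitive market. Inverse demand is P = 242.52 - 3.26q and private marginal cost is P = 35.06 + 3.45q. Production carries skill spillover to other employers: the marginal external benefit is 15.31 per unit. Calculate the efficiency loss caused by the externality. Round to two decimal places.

Market equilibrium (private): 35.06 + 3.45q = 242.52 - 3.26q → q_m = 30.9180.
Social marginal cost = private MC − MEB = 19.75 + 3.45q.
Set SMC = demand: 19.75 + 3.45q = 242.52 - 3.26q → q* = 33.1997.
The loss is the area between SMC and demand from q* to q_m; with linear curves that's a triangle of height MEB(q_m).
DWL = ½ × 2.2817 × 15.3100 = 17.4664.

DWL = 17.47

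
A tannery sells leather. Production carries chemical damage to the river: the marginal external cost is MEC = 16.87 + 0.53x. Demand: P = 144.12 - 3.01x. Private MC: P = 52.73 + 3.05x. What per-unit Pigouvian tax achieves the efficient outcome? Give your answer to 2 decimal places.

Social marginal cost = private MC + MEC = 69.60 + 3.58x.
Set SMC = demand: 69.60 + 3.58x = 144.12 - 3.01x → x* = 11.3080.
The Pigouvian tax equals MEC at x*: 16.87 + 0.53×11.3080 = 22.8632.

tax = 22.86 per unit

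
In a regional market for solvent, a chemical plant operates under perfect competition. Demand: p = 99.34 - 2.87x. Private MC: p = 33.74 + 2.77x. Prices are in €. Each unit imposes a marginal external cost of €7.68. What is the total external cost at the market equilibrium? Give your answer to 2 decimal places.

Market equilibrium (private): 33.74 + 2.77x = 99.34 - 2.87x → x_m = 11.6312.
Total external cost = MEC × x_m = 7.68 × 11.6312 = 89.3276.

€89.33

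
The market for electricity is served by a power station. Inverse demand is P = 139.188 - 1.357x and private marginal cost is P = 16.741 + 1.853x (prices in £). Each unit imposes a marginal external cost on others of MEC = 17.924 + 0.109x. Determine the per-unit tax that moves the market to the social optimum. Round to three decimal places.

tax = £21.357 per unit

Social marginal cost = private MC + MEC = 34.665 + 1.962x.
Set SMC = demand: 34.665 + 1.962x = 139.188 - 1.357x → x* = 31.4923.
The Pigouvian tax equals MEC at x*: 17.924 + 0.109×31.4923 = 21.3567.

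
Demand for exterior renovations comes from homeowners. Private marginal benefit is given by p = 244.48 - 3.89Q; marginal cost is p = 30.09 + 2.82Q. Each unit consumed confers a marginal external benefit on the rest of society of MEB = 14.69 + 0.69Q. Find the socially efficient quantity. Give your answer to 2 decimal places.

Social marginal benefit = demand + MEB = 259.17 - 3.20Q.
Set SMB = MC: 259.17 - 3.20Q = 30.09 + 2.82Q → Q* = 38.0532.

Q* = 38.05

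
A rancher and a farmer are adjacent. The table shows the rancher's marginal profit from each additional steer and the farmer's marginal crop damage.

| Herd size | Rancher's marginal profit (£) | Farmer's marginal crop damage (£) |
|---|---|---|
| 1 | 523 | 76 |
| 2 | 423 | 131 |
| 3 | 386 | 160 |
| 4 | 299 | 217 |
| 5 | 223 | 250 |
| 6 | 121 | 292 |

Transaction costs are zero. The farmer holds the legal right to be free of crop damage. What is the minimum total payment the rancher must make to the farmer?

Efficient level: marginal profit ≥ marginal crop damage through level 4, so k* = 4.
With the farmer holding the right, the rancher must at least compensate total damage at k*: 76 + 131 + 160 + 217 = 584.

£584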